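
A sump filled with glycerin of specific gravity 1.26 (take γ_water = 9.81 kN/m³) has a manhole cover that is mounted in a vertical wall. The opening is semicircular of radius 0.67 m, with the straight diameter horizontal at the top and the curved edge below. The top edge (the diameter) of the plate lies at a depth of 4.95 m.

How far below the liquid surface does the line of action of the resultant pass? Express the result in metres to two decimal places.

γ = 1.26 × 9.81 = 12.3606 kN/m³.
The centroid of a semicircle lies 4r/(3π) = 0.284357 m from the diameter, here below the top edge, so the centroid depth is h_c = 4.95 + 0.284357 = 5.23436 m.
A = πr²/2 = π × 0.67²/2 = 0.70513 m².
Resultant F = γ·h_c·A = 12.3606 × 5.23436 × 0.70513 = 45.6218 kN.
I_c = (π/8 − 8/(9π))·r⁴ = 0.109757 × 0.67⁴ = 0.0221173 m⁴.
Centre of pressure: y_p = y_c + I_c/(y_c·A) = 5.23436 + 0.0221173/(5.23436 × 0.70513) = 5.23436 + 0.00599238 = 5.24035 m along the plane.

h_p = 5.24 m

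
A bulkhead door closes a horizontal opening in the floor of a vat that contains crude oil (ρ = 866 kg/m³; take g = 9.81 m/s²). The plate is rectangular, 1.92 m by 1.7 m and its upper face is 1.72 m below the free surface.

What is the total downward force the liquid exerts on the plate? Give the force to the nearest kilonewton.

γ = ρg = 866 × 9.81 / 1000 = 8.49546 kN/m³.
The plate is horizontal, so pressure is uniform at p = γ·h = 8.49546 × 1.72 = 14.6122 kN/m².
A = 1.92 × 1.7 = 3.264 m².
F = p·A = 14.6122 × 3.264 = 47.6942 kN.

F ≈ 48 kN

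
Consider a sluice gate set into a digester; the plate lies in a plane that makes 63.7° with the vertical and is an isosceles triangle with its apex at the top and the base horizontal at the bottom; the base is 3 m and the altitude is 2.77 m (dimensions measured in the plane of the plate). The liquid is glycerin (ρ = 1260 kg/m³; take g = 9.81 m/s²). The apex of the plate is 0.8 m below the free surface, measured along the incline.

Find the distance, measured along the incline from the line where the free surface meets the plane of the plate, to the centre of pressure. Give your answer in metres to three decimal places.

y_p = 2.808 m

γ = ρg = 1260 × 9.81 / 1000 = 12.3606 kN/m³.
The plate makes 63.7° with the vertical, i.e. θ = 90° − 63.7° = 26.3° to the horizontal. Measuring y along the incline from the free-surface line, vertical depth h = y·sinθ with sinθ = 0.443071.
With the apex up, the centroid sits 2h/3 = 2 × 2.77/3 = 1.84667 m below the apex, so y_c = 0.8 + 1.84667 = 2.64667 m and h_c = 2.64667 × 0.443071 = 1.17266 m.
A = ½ × 3 × 2.77 = 4.155 m².
Resultant F = γ·h_c·A = 12.3606 × 1.17266 × 4.155 = 60.2258 kN.
I_c = b·h³/36 = 3 × 2.77³/36 = 1.77116 m⁴.
Centre of pressure: y_p = y_c + I_c/(y_c·A) = 2.64667 + 1.77116/(2.64667 × 4.155) = 2.64667 + 0.16106 = 2.80773 m along the plane.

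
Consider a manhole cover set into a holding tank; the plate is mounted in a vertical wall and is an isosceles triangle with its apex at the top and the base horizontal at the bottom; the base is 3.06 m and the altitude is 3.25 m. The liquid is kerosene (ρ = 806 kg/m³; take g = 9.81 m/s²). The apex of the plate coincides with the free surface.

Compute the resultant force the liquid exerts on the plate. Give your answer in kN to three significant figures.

F ≈ 85.2 kN

γ = ρg = 806 × 9.81 / 1000 = 7.90686 kN/m³.
With the apex up, the centroid sits 2h/3 = 2 × 3.25/3 = 2.16667 m below the apex, so the centroid depth is h_c = 2.16667 m.
A = ½ × 3.06 × 3.25 = 4.9725 m².
Resultant F = γ·h_c·A = 7.90686 × 2.16667 × 4.9725 = 85.1867 kN.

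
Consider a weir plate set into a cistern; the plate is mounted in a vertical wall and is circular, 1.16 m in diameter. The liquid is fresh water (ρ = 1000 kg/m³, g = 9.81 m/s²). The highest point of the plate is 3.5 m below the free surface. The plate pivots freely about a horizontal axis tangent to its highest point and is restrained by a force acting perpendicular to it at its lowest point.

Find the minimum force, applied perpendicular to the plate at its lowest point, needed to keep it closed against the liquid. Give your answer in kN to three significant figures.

γ = ρg = 1000 × 9.81 = 9810 N/m³ = 9.81 kN/m³.
The centroid is at the centre, 0.58 m below the top of the plate, so the centroid depth is h_c = 3.5 + 0.58 = 4.08 m.
A = π(0.58)² = 1.05683 m².
Resultant F = γ·h_c·A = 9.81 × 4.08 × 1.05683 = 42.2994 kN.
I_c = πr⁴/4 = π × 0.58⁴/4 = 0.0888796 m⁴.
Centre of pressure: y_p = y_c + I_c/(y_c·A) = 4.08 + 0.0888796/(4.08 × 1.05683) = 4.08 + 0.0206128 = 4.10061 m along the plane.
The resultant acts 0.58 + 0.0206128 = 0.600613 m (along the plate) below the hinge at the top edge, so the moment about the hinge is M = F × 0.600613 = 42.2994 × 0.600613 = 25.4056 kN·m.
A normal force at the bottom, 1.16 m from the hinge, must supply this moment: P = 25.4056/1.16 = 21.9014 kN.

P ≈ 21.9 kN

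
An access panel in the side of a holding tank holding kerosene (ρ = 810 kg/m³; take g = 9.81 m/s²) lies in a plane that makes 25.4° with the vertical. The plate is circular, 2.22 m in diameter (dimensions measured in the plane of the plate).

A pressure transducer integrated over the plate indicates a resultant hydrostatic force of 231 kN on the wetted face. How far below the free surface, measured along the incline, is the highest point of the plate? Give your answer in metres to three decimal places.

γ = ρg = 810 × 9.81 / 1000 = 7.9461 kN/m³.
A = π(1.11)² = 3.87076 m².
From F = γ·h_c·A, the centroid depth is h_c = 231/(7.9461 × 3.87076) = 7.51038 m.
The plate makes 25.4° with the vertical, i.e. θ = 90° − 25.4° = 64.6° to the horizontal. Measuring y along the incline from the free-surface line, vertical depth h = y·sinθ with sinθ = 0.903335.
Along the incline, y_c = h_c/sinθ = 7.51038/0.903335 = 8.31406 m.
The centroid is at the centre, 1.11 m below the top of the plate, so the highest point sits at y_top = 8.31406 − 1.11 = 7.20406 m along the incline.

y_top ≈ 7.204 m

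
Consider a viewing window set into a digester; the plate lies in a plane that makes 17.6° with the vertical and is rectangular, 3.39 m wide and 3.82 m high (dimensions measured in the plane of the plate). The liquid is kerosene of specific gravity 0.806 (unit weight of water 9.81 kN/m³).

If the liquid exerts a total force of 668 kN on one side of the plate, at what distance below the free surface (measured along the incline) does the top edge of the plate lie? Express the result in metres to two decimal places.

y_top ≈ 4.93 m

γ = 0.806 × 9.81 = 7.90686 kN/m³.
A = 3.39 × 3.82 = 12.9498 m².
From F = γ·h_c·A, the centroid depth is h_c = 668/(7.90686 × 12.9498) = 6.52393 m.
The plate makes 17.6° with the vertical, i.e. θ = 90° − 17.6° = 72.4° to the horizontal. Measuring y along the incline from the free-surface line, vertical depth h = y·sinθ with sinθ = 0.953191.
Along the incline, y_c = h_c/sinθ = 6.52393/0.953191 = 6.84431 m.
The centroid lies 3.82/2 = 1.91 m below the top edge, so the top edge sits at y_top = 6.84431 − 1.91 = 4.93431 m along the incline.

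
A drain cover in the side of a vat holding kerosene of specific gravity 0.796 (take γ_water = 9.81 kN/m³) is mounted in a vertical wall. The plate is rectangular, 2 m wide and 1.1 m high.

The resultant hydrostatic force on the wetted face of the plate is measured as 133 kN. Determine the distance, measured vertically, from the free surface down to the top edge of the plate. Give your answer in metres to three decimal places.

d_top ≈ 7.192 m

γ = 0.796 × 9.81 = 7.80876 kN/m³.
A = 2 × 1.1 = 2.2 m².
From F = γ·h_c·A, the centroid depth is h_c = 133/(7.80876 × 2.2) = 7.74189 m.
The centroid lies 1.1/2 = 0.55 m below the top edge, so the top edge sits at h_top = 7.74189 − 0.55 = 7.19189 m below the surface.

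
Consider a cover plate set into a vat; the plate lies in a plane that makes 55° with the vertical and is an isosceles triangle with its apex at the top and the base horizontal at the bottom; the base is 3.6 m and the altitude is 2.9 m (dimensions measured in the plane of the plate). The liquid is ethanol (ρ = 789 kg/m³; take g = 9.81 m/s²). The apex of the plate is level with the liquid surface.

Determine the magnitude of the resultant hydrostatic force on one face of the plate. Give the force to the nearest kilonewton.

γ = ρg = 789 × 9.81 / 1000 = 7.74009 kN/m³.
The plate makes 55° with the vertical, i.e. θ = 90° − 55° = 35° to the horizontal. Measuring y along the incline from the free-surface line, vertical depth h = y·sinθ with sinθ = 0.573576.
With the apex up, the centroid sits 2h/3 = 2 × 2.9/3 = 1.93333 m below the apex, so y_c = 1.93333 m and h_c = 1.93333 × 0.573576 = 1.10891 m.
A = ½ × 3.6 × 2.9 = 5.22 m².
Resultant F = γ·h_c·A = 7.74009 × 1.10891 × 5.22 = 44.8036 kN.

F ≈ 45 kN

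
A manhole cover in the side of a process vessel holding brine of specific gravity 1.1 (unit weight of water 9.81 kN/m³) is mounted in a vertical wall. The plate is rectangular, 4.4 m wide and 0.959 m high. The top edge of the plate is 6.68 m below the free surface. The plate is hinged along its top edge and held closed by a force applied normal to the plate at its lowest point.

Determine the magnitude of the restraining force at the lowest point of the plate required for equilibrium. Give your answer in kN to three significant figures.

γ = 1.1 × 9.81 = 10.791 kN/m³.
The centroid lies 0.959/2 = 0.4795 m below the top edge, so the centroid depth is h_c = 6.68 + 0.4795 = 7.1595 m.
A = 4.4 × 0.959 = 4.2196 m².
Resultant F = γ·h_c·A = 10.791 × 7.1595 × 4.2196 = 325.999 kN.
I_c = b·h³/12 = 4.4 × 0.959³/12 = 0.32339 m⁴.
Centre of pressure: y_p = y_c + I_c/(y_c·A) = 7.1595 + 0.32339/(7.1595 × 4.2196) = 7.1595 + 0.0107047 = 7.1702 m along the plane.
The resultant acts 0.4795 + 0.0107047 = 0.490205 m (along the plate) below the hinge at the top edge, so the moment about the hinge is M = F × 0.490205 = 325.999 × 0.490205 = 159.806 kN·m.
A normal force at the bottom, 0.959 m from the hinge, must supply this moment: P = 159.806/0.959 = 166.638 kN.

P ≈ 167 kN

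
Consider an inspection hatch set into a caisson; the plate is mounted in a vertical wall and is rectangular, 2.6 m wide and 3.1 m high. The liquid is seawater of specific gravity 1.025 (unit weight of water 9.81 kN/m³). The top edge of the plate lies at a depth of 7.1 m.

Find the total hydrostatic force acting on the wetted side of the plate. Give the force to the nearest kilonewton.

γ = 1.025 × 9.81 = 10.05525 kN/m³.
The centroid lies 3.1/2 = 1.55 m below the top edge, so the centroid depth is h_c = 7.1 + 1.55 = 8.65 m.
A = 2.6 × 3.1 = 8.06 m².
Resultant F = γ·h_c·A = 10.05525 × 8.65 × 8.06 = 701.042 kN.

F ≈ 701 kN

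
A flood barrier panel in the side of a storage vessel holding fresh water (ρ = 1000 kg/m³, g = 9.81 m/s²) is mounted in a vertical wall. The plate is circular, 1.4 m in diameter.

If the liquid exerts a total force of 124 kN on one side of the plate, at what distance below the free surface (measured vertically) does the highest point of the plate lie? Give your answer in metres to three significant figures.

d_top ≈ 7.51 m

γ = ρg = 1000 × 9.81 = 9810 N/m³ = 9.81 kN/m³.
A = π(0.7)² = 1.53938 m².
From F = γ·h_c·A, the centroid depth is h_c = 124/(9.81 × 1.53938) = 8.2112 m.
The centroid is at the centre, 0.7 m below the top of the plate, so the highest point sits at h_top = 8.2112 − 0.7 = 7.5112 m below the surface.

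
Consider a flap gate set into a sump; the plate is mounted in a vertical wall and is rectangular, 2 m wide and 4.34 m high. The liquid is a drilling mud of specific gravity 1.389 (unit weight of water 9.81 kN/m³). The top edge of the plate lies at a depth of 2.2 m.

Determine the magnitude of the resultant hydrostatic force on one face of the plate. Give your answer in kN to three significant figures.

F ≈ 517 kN

γ = 1.389 × 9.81 = 13.62609 kN/m³.
The centroid lies 4.34/2 = 2.17 m below the top edge, so the centroid depth is h_c = 2.2 + 2.17 = 4.37 m.
A = 2 × 4.34 = 8.68 m².
Resultant F = γ·h_c·A = 13.62609 × 4.37 × 8.68 = 516.859 kN.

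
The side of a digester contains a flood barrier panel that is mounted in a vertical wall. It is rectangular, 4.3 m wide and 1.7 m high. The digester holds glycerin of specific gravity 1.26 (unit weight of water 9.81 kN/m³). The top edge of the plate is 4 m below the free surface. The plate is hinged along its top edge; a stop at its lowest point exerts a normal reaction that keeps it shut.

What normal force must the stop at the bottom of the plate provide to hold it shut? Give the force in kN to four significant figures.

P ≈ 231.9 kN

γ = 1.26 × 9.81 = 12.3606 kN/m³.
The centroid lies 1.7/2 = 0.85 m below the top edge, so the centroid depth is h_c = 4 + 0.85 = 4.85 m.
A = 4.3 × 1.7 = 7.31 m².
Resultant F = γ·h_c·A = 12.3606 × 4.85 × 7.31 = 438.227 kN.
I_c = b·h³/12 = 4.3 × 1.7³/12 = 1.76049 m⁴.
Centre of pressure: y_p = y_c + I_c/(y_c·A) = 4.85 + 1.76049/(4.85 × 7.31) = 4.85 + 0.0496563 = 4.89966 m along the plane.
The resultant acts 0.85 + 0.0496563 = 0.899656 m (along the plate) below the hinge at the top edge, so the moment about the hinge is M = F × 0.899656 = 438.227 × 0.899656 = 394.254 kN·m.
A normal force at the bottom, 1.7 m from the hinge, must supply this moment: P = 394.254/1.7 = 231.914 kN.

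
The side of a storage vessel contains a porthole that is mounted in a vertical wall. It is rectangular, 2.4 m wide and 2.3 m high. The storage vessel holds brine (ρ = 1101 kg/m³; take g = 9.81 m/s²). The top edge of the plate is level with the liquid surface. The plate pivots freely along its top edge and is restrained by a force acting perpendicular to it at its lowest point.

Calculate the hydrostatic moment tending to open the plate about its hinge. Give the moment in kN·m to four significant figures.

γ = ρg = 1101 × 9.81 / 1000 = 10.80081 kN/m³.
The centroid lies 2.3/2 = 1.15 m below the top edge, so the centroid depth is h_c = 1.15 m.
A = 2.4 × 2.3 = 5.52 m².
Resultant F = γ·h_c·A = 10.80081 × 1.15 × 5.52 = 68.5635 kN.
I_c = b·h³/12 = 2.4 × 2.3³/12 = 2.4334 m⁴.
Centre of pressure: y_p = y_c + I_c/(y_c·A) = 1.15 + 2.4334/(1.15 × 5.52) = 1.15 + 0.383333 = 1.53333 m along the plane.
The resultant acts 1.15 + 0.383333 = 1.53333 m (along the plate) below the hinge at the top edge, so the moment about the hinge is M = F × 1.53333 = 68.5635 × 1.53333 = 105.13 kN·m.

M ≈ 105.1 kN·m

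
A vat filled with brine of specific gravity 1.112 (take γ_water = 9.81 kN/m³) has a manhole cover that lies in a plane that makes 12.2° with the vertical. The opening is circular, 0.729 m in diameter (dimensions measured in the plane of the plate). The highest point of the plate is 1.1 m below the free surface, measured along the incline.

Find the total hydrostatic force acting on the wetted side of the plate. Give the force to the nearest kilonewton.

F ≈ 7 kN

γ = 1.112 × 9.81 = 10.90872 kN/m³.
The plate makes 12.2° with the vertical, i.e. θ = 90° − 12.2° = 77.8° to the horizontal. Measuring y along the incline from the free-surface line, vertical depth h = y·sinθ with sinθ = 0.977416.
The centroid is at the centre, 0.3645 m below the top of the plate, so y_c = 1.1 + 0.3645 = 1.4645 m and h_c = 1.4645 × 0.977416 = 1.43143 m.
A = π(0.3645)² = 0.417393 m².
Resultant F = γ·h_c·A = 10.90872 × 1.43143 × 0.417393 = 6.51762 kN.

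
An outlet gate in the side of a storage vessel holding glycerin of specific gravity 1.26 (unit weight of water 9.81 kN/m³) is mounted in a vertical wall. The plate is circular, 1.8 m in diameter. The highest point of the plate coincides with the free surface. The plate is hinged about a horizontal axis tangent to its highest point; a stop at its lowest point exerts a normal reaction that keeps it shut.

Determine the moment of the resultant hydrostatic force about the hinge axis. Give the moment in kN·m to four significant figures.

M ≈ 31.85 kN·m

γ = 1.26 × 9.81 = 12.3606 kN/m³.
The centroid is at the centre, 0.9 m below the top of the plate, so the centroid depth is h_c = 0.9 m.
A = π(0.9)² = 2.54469 m².
Resultant F = γ·h_c·A = 12.3606 × 0.9 × 2.54469 = 28.3085 kN.
I_c = πr⁴/4 = π × 0.9⁴/4 = 0.5153 m⁴.
Centre of pressure: y_p = y_c + I_c/(y_c·A) = 0.9 + 0.5153/(0.9 × 2.54469) = 0.9 + 0.225 = 1.125 m along the plane.
The resultant acts 0.9 + 0.225 = 1.125 m (along the plate) below the hinge at the top edge, so the moment about the hinge is M = F × 1.125 = 28.3085 × 1.125 = 31.8471 kN·m.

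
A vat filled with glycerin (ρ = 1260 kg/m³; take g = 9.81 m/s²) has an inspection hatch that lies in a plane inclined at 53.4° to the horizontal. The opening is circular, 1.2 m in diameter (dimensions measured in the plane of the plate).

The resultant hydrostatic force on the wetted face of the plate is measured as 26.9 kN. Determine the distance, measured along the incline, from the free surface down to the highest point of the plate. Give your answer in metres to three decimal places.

y_top ≈ 1.797 m

γ = ρg = 1260 × 9.81 / 1000 = 12.3606 kN/m³.
A = π(0.6)² = 1.13097 m².
From F = γ·h_c·A, the centroid depth is h_c = 26.9/(12.3606 × 1.13097) = 1.92425 m.
Let θ = 53.4° be the plate's angle to the horizontal; measure y along the incline from where the plane meets the free surface. Vertical depth h = y·sinθ with sinθ = 0.802817.
Along the incline, y_c = h_c/sinθ = 1.92425/0.802817 = 2.39687 m.
The centroid is at the centre, 0.6 m below the top of the plate, so the highest point sits at y_top = 2.39687 − 0.6 = 1.79687 m along the incline.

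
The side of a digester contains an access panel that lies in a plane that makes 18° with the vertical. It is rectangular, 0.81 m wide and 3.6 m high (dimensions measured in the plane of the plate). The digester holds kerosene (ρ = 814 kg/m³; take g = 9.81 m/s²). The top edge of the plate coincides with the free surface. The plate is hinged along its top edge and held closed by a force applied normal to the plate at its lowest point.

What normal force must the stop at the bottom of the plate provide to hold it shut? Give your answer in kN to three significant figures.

P ≈ 26.6 kN

γ = ρg = 814 × 9.81 / 1000 = 7.98534 kN/m³.
The plate makes 18° with the vertical, i.e. θ = 90° − 18° = 72° to the horizontal. Measuring y along the incline from the free-surface line, vertical depth h = y·sinθ with sinθ = 0.951057.
The centroid lies 3.6/2 = 1.8 m below the top edge, so y_c = 1.8 m and h_c = 1.8 × 0.951057 = 1.7119 m.
A = 0.81 × 3.6 = 2.916 m².
Resultant F = γ·h_c·A = 7.98534 × 1.7119 × 2.916 = 39.862 kN.
I_c = b·h³/12 = 0.81 × 3.6³/12 = 3.14928 m⁴.
Centre of pressure: y_p = y_c + I_c/(y_c·A) = 1.8 + 3.14928/(1.8 × 2.916) = 1.8 + 0.6 = 2.4 m along the plane.
The resultant acts 1.8 + 0.6 = 2.4 m (along the plate) below the hinge at the top edge, so the moment about the hinge is M = F × 2.4 = 39.862 × 2.4 = 95.6688 kN·m.
A normal force at the bottom, 3.6 m from the hinge, must supply this moment: P = 95.6688/3.6 = 26.5747 kN.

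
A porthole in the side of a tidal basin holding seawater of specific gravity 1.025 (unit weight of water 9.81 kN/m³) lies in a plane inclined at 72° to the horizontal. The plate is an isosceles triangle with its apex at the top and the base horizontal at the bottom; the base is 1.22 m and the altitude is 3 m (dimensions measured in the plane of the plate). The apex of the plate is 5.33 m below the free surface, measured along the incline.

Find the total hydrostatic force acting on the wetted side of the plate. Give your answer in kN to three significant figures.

γ = 1.025 × 9.81 = 10.05525 kN/m³.
Let θ = 72° be the plate's angle to the horizontal; measure y along the incline from where the plane meets the free surface. Vertical depth h = y·sinθ with sinθ = 0.951057.
With the apex up, the centroid sits 2h/3 = 2 × 3/3 = 2 m below the apex, so y_c = 5.33 + 2 = 7.33 m and h_c = 7.33 × 0.951057 = 6.97125 m.
A = ½ × 1.22 × 3 = 1.83 m².
Resultant F = γ·h_c·A = 10.05525 × 6.97125 × 1.83 = 128.279 kN.

F ≈ 128 kN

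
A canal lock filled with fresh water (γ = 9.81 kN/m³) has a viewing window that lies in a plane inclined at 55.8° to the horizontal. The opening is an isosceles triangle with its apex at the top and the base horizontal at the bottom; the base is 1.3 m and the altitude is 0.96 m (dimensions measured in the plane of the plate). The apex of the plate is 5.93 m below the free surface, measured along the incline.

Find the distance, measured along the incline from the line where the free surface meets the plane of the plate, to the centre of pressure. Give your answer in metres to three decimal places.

γ = 9.81 kN/m³.
Let θ = 55.8° be the plate's angle to the horizontal; measure y along the incline from where the plane meets the free surface. Vertical depth h = y·sinθ with sinθ = 0.827081.
With the apex up, the centroid sits 2h/3 = 2 × 0.96/3 = 0.64 m below the apex, so y_c = 5.93 + 0.64 = 6.57 m and h_c = 6.57 × 0.827081 = 5.43392 m.
A = ½ × 1.3 × 0.96 = 0.624 m².
Resultant F = γ·h_c·A = 9.81 × 5.43392 × 0.624 = 33.2634 kN.
I_c = b·h³/36 = 1.3 × 0.96³/36 = 0.0319488 m⁴.
Centre of pressure: y_p = y_c + I_c/(y_c·A) = 6.57 + 0.0319488/(6.57 × 0.624) = 6.57 + 0.007793 = 6.57779 m along the plane.

y_p = 6.578 m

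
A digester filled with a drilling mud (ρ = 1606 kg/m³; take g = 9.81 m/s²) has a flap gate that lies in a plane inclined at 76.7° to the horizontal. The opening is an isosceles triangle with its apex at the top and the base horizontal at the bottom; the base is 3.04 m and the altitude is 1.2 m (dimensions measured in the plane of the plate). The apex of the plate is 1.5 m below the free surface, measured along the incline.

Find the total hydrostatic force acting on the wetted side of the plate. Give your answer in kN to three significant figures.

F ≈ 64.3 kN

γ = ρg = 1606 × 9.81 / 1000 = 15.75486 kN/m³.
Let θ = 76.7° be the plate's angle to the horizontal; measure y along the incline from where the plane meets the free surface. Vertical depth h = y·sinθ with sinθ = 0.973179.
With the apex up, the centroid sits 2h/3 = 2 × 1.2/3 = 0.8 m below the apex, so y_c = 1.5 + 0.8 = 2.3 m and h_c = 2.3 × 0.973179 = 2.23831 m.
A = ½ × 3.04 × 1.2 = 1.824 m².
Resultant F = γ·h_c·A = 15.75486 × 2.23831 × 1.824 = 64.322 kN.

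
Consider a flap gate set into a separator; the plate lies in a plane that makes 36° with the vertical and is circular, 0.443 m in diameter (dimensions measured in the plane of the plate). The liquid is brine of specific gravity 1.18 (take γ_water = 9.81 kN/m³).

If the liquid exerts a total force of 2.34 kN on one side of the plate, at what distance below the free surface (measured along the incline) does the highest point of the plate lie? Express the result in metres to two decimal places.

y_top ≈ 1.40 m

γ = 1.18 × 9.81 = 11.5758 kN/m³.
A = π(0.2215)² = 0.154134 m².
From F = γ·h_c·A, the centroid depth is h_c = 2.34/(11.5758 × 0.154134) = 1.31149 m.
The plate makes 36° with the vertical, i.e. θ = 90° − 36° = 54° to the horizontal. Measuring y along the incline from the free-surface line, vertical depth h = y·sinθ with sinθ = 0.809017.
Along the incline, y_c = h_c/sinθ = 1.31149/0.809017 = 1.62109 m.
The centroid is at the centre, 0.2215 m below the top of the plate, so the highest point sits at y_top = 1.62109 − 0.2215 = 1.39959 m along the incline.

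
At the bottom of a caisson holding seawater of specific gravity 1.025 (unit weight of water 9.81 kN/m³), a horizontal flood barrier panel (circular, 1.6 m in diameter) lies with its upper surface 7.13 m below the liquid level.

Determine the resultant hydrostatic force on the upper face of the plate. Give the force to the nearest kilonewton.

F ≈ 144 kN

γ = 1.025 × 9.81 = 10.05525 kN/m³.
The plate is horizontal, so pressure is uniform at p = γ·h = 10.05525 × 7.13 = 71.6939 kN/m².
A = π(0.8)² = 2.01062 m².
F = p·A = 71.6939 × 2.01062 = 144.149 kN.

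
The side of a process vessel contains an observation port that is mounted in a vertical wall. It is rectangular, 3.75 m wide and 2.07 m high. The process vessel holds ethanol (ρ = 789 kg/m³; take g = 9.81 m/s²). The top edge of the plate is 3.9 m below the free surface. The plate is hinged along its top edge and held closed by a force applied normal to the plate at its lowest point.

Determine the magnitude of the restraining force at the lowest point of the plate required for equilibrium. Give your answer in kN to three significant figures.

γ = ρg = 789 × 9.81 / 1000 = 7.74009 kN/m³.
The centroid lies 2.07/2 = 1.035 m below the top edge, so the centroid depth is h_c = 3.9 + 1.035 = 4.935 m.
A = 3.75 × 2.07 = 7.7625 m².
Resultant F = γ·h_c·A = 7.74009 × 4.935 × 7.7625 = 296.507 kN.
I_c = b·h³/12 = 3.75 × 2.07³/12 = 2.77179 m⁴.
Centre of pressure: y_p = y_c + I_c/(y_c·A) = 4.935 + 2.77179/(4.935 × 7.7625) = 4.935 + 0.0723555 = 5.00736 m along the plane.
The resultant acts 1.035 + 0.0723555 = 1.10736 m (along the plate) below the hinge at the top edge, so the moment about the hinge is M = F × 1.10736 = 296.507 × 1.10736 = 328.34 kN·m.
A normal force at the bottom, 2.07 m from the hinge, must supply this moment: P = 328.34/2.07 = 158.618 kN.

P ≈ 159 kN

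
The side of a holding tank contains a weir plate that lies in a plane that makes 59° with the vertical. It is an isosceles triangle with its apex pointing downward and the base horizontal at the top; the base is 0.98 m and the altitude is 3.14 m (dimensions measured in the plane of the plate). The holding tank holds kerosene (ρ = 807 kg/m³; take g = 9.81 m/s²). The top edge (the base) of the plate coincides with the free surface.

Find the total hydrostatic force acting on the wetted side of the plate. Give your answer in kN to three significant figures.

F ≈ 6.57 kN

γ = ρg = 807 × 9.81 / 1000 = 7.91667 kN/m³.
The plate makes 59° with the vertical, i.e. θ = 90° − 59° = 31° to the horizontal. Measuring y along the incline from the free-surface line, vertical depth h = y·sinθ with sinθ = 0.515038.
With the apex down, the centroid sits h/3 = 3.14/3 = 1.04667 m below the base (the top edge), so y_c = 1.04667 m and h_c = 1.04667 × 0.515038 = 0.539075 m.
A = ½ × 0.98 × 3.14 = 1.5386 m².
Resultant F = γ·h_c·A = 7.91667 × 0.539075 × 1.5386 = 6.56625 kN.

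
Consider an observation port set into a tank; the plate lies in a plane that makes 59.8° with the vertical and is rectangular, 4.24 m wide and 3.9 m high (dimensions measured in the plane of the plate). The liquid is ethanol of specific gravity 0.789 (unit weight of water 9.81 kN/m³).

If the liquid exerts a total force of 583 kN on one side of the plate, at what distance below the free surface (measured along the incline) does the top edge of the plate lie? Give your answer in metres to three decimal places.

y_top ≈ 7.105 m

γ = 0.789 × 9.81 = 7.74009 kN/m³.
A = 4.24 × 3.9 = 16.536 m².
From F = γ·h_c·A, the centroid depth is h_c = 583/(7.74009 × 16.536) = 4.55504 m.
The plate makes 59.8° with the vertical, i.e. θ = 90° − 59.8° = 30.2° to the horizontal. Measuring y along the incline from the free-surface line, vertical depth h = y·sinθ with sinθ = 0.503020.
Along the incline, y_c = h_c/sinθ = 4.55504/0.503020 = 9.05539 m.
The centroid lies 3.9/2 = 1.95 m below the top edge, so the top edge sits at y_top = 9.05539 − 1.95 = 7.10539 m along the incline.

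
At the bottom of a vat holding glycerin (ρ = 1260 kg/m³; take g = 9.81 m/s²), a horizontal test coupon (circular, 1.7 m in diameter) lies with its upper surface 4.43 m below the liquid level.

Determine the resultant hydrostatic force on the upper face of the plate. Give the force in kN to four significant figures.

γ = ρg = 1260 × 9.81 / 1000 = 12.3606 kN/m³.
The plate is horizontal, so pressure is uniform at p = γ·h = 12.3606 × 4.43 = 54.7575 kN/m².
A = π(0.85)² = 2.2698 m².
F = p·A = 54.7575 × 2.2698 = 124.289 kN.

F ≈ 124.3 kN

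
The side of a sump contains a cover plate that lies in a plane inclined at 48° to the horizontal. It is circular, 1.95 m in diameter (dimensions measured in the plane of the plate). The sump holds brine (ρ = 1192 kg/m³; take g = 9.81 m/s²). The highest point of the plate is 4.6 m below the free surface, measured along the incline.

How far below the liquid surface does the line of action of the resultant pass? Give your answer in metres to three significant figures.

h_p = 4.17 m

γ = ρg = 1192 × 9.81 / 1000 = 11.69352 kN/m³.
Let θ = 48° be the plate's angle to the horizontal; measure y along the incline from where the plane meets the free surface. Vertical depth h = y·sinθ with sinθ = 0.743145.
The centroid is at the centre, 0.975 m below the top of the plate, so y_c = 4.6 + 0.975 = 5.575 m and h_c = 5.575 × 0.743145 = 4.14303 m.
A = π(0.975)² = 2.98648 m².
Resultant F = γ·h_c·A = 11.69352 × 4.14303 × 2.98648 = 144.685 kN.
I_c = πr⁴/4 = π × 0.975⁴/4 = 0.709755 m⁴.
Centre of pressure: y_p = y_c + I_c/(y_c·A) = 5.575 + 0.709755/(5.575 × 2.98648) = 5.575 + 0.0426289 = 5.61763 m along the plane.
Vertically, h_p = y_p·sinθ = 5.61763 × 0.743145 = 4.17471 m.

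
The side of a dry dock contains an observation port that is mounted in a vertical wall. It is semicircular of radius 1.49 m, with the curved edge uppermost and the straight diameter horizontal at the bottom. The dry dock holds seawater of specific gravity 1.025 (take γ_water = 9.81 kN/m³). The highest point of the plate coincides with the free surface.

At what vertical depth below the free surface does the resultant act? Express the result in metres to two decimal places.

h_p = 1.04 m

γ = 1.025 × 9.81 = 10.05525 kN/m³.
The centroid lies 4r/(3π) = 0.632376 m above the diameter, so r − 4r/(3π) = 1.49 − 0.632376 = 0.857624 m below the topmost point, so the centroid depth is h_c = 0.857624 m.
A = πr²/2 = π × 1.49²/2 = 3.48732 m².
Resultant F = γ·h_c·A = 10.05525 × 0.857624 × 3.48732 = 30.0733 kN.
I_c = (π/8 − 8/(9π))·r⁴ = 0.109757 × 1.49⁴ = 0.540975 m⁴.
Centre of pressure: y_p = y_c + I_c/(y_c·A) = 0.857624 + 0.540975/(0.857624 × 3.48732) = 0.857624 + 0.180879 = 1.0385 m along the plane.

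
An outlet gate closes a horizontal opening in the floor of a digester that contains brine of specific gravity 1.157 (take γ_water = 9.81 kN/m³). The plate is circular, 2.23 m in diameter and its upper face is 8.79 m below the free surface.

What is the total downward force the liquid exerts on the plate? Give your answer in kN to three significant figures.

F ≈ 390 kN

γ = 1.157 × 9.81 = 11.35017 kN/m³.
The plate is horizontal, so pressure is uniform at p = γ·h = 11.35017 × 8.79 = 99.768 kN/m².
A = π(1.115)² = 3.90571 m².
F = p·A = 99.768 × 3.90571 = 389.665 kN.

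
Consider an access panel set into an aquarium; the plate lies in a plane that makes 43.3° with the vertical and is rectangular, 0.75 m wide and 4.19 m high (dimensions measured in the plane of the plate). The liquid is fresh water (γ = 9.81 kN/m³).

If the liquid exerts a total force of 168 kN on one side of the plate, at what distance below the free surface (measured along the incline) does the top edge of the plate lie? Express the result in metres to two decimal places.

γ = 9.81 kN/m³.
A = 0.75 × 4.19 = 3.1425 m².
From F = γ·h_c·A, the centroid depth is h_c = 168/(9.81 × 3.1425) = 5.4496 m.
The plate makes 43.3° with the vertical, i.e. θ = 90° − 43.3° = 46.7° to the horizontal. Measuring y along the incline from the free-surface line, vertical depth h = y·sinθ with sinθ = 0.727773.
Along the incline, y_c = h_c/sinθ = 5.4496/0.727773 = 7.48805 m.
The centroid lies 4.19/2 = 2.095 m below the top edge, so the top edge sits at y_top = 7.48805 − 2.095 = 5.39305 m along the incline.

y_top ≈ 5.39 m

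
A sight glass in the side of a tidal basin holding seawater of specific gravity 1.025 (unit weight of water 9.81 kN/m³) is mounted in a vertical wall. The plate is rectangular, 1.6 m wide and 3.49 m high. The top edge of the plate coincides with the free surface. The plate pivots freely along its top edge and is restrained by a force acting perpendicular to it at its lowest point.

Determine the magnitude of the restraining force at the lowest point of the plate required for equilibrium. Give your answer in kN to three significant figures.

γ = 1.025 × 9.81 = 10.05525 kN/m³.
The centroid lies 3.49/2 = 1.745 m below the top edge, so the centroid depth is h_c = 1.745 m.
A = 1.6 × 3.49 = 5.584 m².
Resultant F = γ·h_c·A = 10.05525 × 1.745 × 5.584 = 97.9792 kN.
I_c = b·h³/12 = 1.6 × 3.49³/12 = 5.66781 m⁴.
Centre of pressure: y_p = y_c + I_c/(y_c·A) = 1.745 + 5.66781/(1.745 × 5.584) = 1.745 + 0.581667 = 2.32667 m along the plane.
The resultant acts 1.745 + 0.581667 = 2.32667 m (along the plate) below the hinge at the top edge, so the moment about the hinge is M = F × 2.32667 = 97.9792 × 2.32667 = 227.965 kN·m.
A normal force at the bottom, 3.49 m from the hinge, must supply this moment: P = 227.965/3.49 = 65.3195 kN.

P ≈ 65.3 kN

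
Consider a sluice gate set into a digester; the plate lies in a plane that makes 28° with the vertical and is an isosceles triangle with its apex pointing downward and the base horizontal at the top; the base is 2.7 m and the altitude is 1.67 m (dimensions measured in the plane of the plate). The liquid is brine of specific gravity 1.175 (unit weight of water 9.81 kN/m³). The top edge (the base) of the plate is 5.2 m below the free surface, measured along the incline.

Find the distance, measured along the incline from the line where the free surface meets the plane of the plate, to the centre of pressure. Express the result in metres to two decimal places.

γ = 1.175 × 9.81 = 11.52675 kN/m³.
The plate makes 28° with the vertical, i.e. θ = 90° − 28° = 62° to the horizontal. Measuring y along the incline from the free-surface line, vertical depth h = y·sinθ with sinθ = 0.882948.
With the apex down, the centroid sits h/3 = 1.67/3 = 0.556667 m below the base (the top edge), so y_c = 5.2 + 0.556667 = 5.75667 m and h_c = 5.75667 × 0.882948 = 5.08284 m.
A = ½ × 2.7 × 1.67 = 2.2545 m².
Resultant F = γ·h_c·A = 11.52675 × 5.08284 × 2.2545 = 132.088 kN.
I_c = b·h³/36 = 2.7 × 1.67³/36 = 0.34931 m⁴.
Centre of pressure: y_p = y_c + I_c/(y_c·A) = 5.75667 + 0.34931/(5.75667 × 2.2545) = 5.75667 + 0.0269147 = 5.78358 m along the plane.

y_p = 5.78 m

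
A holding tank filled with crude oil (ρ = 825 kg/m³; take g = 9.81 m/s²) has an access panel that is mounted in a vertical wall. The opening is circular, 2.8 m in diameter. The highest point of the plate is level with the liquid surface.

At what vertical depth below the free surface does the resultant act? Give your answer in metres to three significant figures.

γ = ρg = 825 × 9.81 / 1000 = 8.09325 kN/m³.
The centroid is at the centre, 1.4 m below the top of the plate, so the centroid depth is h_c = 1.4 m.
A = π(1.4)² = 6.15752 m².
Resultant F = γ·h_c·A = 8.09325 × 1.4 × 6.15752 = 69.7681 kN.
I_c = πr⁴/4 = π × 1.4⁴/4 = 3.01719 m⁴.
Centre of pressure: y_p = y_c + I_c/(y_c·A) = 1.4 + 3.01719/(1.4 × 6.15752) = 1.4 + 0.350001 = 1.75 m along the plane.

h_p = 1.75 m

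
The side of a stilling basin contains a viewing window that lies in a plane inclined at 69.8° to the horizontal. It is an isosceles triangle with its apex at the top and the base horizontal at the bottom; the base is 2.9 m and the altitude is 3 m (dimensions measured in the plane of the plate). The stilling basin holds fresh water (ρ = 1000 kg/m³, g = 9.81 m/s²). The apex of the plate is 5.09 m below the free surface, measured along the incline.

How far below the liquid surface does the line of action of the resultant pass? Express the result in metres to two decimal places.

h_p = 6.72 m

γ = ρg = 1000 × 9.81 = 9810 N/m³ = 9.81 kN/m³.
Let θ = 69.8° be the plate's angle to the horizontal; measure y along the incline from where the plane meets the free surface. Vertical depth h = y·sinθ with sinθ = 0.938493.
With the apex up, the centroid sits 2h/3 = 2 × 3/3 = 2 m below the apex, so y_c = 5.09 + 2 = 7.09 m and h_c = 7.09 × 0.938493 = 6.65392 m.
A = ½ × 2.9 × 3 = 4.35 m².
Resultant F = γ·h_c·A = 9.81 × 6.65392 × 4.35 = 283.946 kN.
I_c = b·h³/36 = 2.9 × 3³/36 = 2.175 m⁴.
Centre of pressure: y_p = y_c + I_c/(y_c·A) = 7.09 + 2.175/(7.09 × 4.35) = 7.09 + 0.0705219 = 7.16052 m along the plane.
Vertically, h_p = y_p·sinθ = 7.16052 × 0.938493 = 6.7201 m.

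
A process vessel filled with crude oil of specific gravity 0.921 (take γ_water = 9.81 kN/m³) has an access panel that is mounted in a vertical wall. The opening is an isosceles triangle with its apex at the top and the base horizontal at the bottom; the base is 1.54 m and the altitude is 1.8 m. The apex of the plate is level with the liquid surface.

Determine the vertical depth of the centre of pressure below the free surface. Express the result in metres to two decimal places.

γ = 0.921 × 9.81 = 9.03501 kN/m³.
With the apex up, the centroid sits 2h/3 = 2 × 1.8/3 = 1.2 m below the apex, so the centroid depth is h_c = 1.2 m.
A = ½ × 1.54 × 1.8 = 1.386 m².
Resultant F = γ·h_c·A = 9.03501 × 1.2 × 1.386 = 15.027 kN.
I_c = b·h³/36 = 1.54 × 1.8³/36 = 0.24948 m⁴.
Centre of pressure: y_p = y_c + I_c/(y_c·A) = 1.2 + 0.24948/(1.2 × 1.386) = 1.2 + 0.15 = 1.35 m along the plane.

h_p = 1.35 m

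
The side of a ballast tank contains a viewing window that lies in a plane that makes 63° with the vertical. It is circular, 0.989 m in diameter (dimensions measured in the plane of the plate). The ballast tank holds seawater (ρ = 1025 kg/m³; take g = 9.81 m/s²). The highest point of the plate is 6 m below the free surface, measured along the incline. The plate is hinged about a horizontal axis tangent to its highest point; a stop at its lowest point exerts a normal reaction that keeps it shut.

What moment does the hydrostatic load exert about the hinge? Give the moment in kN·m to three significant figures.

γ = ρg = 1025 × 9.81 / 1000 = 10.05525 kN/m³.
The plate makes 63° with the vertical, i.e. θ = 90° − 63° = 27° to the horizontal. Measuring y along the incline from the free-surface line, vertical depth h = y·sinθ with sinθ = 0.453990.
The centroid is at the centre, 0.4945 m below the top of the plate, so y_c = 6 + 0.4945 = 6.4945 m and h_c = 6.4945 × 0.453990 = 2.94844 m.
A = π(0.4945)² = 0.768214 m².
Resultant F = γ·h_c·A = 10.05525 × 2.94844 × 0.768214 = 22.7755 kN.
I_c = πr⁴/4 = π × 0.4945⁴/4 = 0.0469629 m⁴.
Centre of pressure: y_p = y_c + I_c/(y_c·A) = 6.4945 + 0.0469629/(6.4945 × 0.768214) = 6.4945 + 0.00941298 = 6.50391 m along the plane.
The resultant acts 0.4945 + 0.00941298 = 0.503913 m (along the plate) below the hinge at the top edge, so the moment about the hinge is M = F × 0.503913 = 22.7755 × 0.503913 = 11.4769 kN·m.

M ≈ 11.5 kN·m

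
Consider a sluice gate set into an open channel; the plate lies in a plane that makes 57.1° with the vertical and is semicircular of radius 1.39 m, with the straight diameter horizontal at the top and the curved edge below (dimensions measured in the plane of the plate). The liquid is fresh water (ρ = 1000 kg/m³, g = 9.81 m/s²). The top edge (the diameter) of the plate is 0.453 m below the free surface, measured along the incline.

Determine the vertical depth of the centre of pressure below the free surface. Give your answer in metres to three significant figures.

γ = ρg = 1000 × 9.81 = 9810 N/m³ = 9.81 kN/m³.
The plate makes 57.1° with the vertical, i.e. θ = 90° − 57.1° = 32.9° to the horizontal. Measuring y along the incline from the free-surface line, vertical depth h = y·sinθ with sinθ = 0.543174.
The centroid of a semicircle lies 4r/(3π) = 0.589934 m from the diameter, here below the top edge, so y_c = 0.453 + 0.589934 = 1.04293 m and h_c = 1.04293 × 0.543174 = 0.566492 m.
A = πr²/2 = π × 1.39²/2 = 3.03494 m².
Resultant F = γ·h_c·A = 9.81 × 0.566492 × 3.03494 = 16.866 kN.
I_c = (π/8 − 8/(9π))·r⁴ = 0.109757 × 1.39⁴ = 0.409724 m⁴.
Centre of pressure: y_p = y_c + I_c/(y_c·A) = 1.04293 + 0.409724/(1.04293 × 3.03494) = 1.04293 + 0.129445 = 1.17237 m along the plane.
Vertically, h_p = y_p·sinθ = 1.17237 × 0.543174 = 0.636801 m.

h_p = 0.637 m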